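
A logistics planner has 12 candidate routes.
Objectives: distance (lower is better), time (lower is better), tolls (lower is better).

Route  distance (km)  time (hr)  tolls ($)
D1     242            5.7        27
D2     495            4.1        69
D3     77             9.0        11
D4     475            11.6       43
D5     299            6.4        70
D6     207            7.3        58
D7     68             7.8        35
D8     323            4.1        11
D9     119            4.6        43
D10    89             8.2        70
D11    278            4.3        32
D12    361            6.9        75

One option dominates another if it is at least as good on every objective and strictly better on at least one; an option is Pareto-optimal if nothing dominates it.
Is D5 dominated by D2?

D2 vs D5: D2 is worse on distance (495 vs 299), so it does not dominate D5.

No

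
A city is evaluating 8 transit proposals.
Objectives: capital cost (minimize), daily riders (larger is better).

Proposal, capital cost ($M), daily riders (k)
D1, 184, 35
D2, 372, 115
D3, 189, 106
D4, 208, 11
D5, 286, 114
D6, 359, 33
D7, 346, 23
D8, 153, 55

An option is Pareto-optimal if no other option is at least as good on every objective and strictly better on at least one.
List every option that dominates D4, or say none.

D1: capital cost 184≤208, daily riders 35≥11 — dominates D4.
D3: capital cost 189≤208, daily riders 106≥11 — dominates D4.
D8: capital cost 153≤208, daily riders 55≥11 — dominates D4.
Others (D2, D5, D6, D7) are each worse than D4 on at least one objective.

D1, D3, D8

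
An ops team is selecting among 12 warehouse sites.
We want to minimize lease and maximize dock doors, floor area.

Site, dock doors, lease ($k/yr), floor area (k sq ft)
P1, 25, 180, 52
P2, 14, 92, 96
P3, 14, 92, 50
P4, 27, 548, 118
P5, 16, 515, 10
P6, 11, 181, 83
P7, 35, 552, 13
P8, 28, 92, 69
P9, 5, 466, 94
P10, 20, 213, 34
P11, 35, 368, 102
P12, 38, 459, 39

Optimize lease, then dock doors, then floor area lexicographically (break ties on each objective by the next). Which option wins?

P8

First minimize lease: best is 92, kept {P2, P3, P8}.
Then maximize dock doors: best is 28, kept {P8}.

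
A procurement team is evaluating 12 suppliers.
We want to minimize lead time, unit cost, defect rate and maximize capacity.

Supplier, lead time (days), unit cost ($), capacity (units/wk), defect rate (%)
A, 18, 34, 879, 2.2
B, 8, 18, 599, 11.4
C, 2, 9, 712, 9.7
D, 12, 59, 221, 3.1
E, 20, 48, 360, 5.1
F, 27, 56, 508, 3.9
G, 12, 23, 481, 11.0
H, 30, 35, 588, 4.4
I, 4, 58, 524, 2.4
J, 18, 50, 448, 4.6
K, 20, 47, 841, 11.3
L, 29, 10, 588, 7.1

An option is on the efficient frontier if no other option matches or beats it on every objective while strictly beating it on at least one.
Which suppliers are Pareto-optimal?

A: not dominated (best capacity).
B: dominated by C (lead time 2≤8, unit cost 9≤18, capacity 712≥599, defect rate 9.7≤11.4).
C: not dominated (best lead time).
D: dominated by I (lead time 4≤12, unit cost 58≤59, capacity 524≥221, defect rate 2.4≤3.1).
E: dominated by A (lead time 18≤20, unit cost 34≤48, capacity 879≥360, defect rate 2.2≤5.1).
F: dominated by A (lead time 18≤27, unit cost 34≤56, capacity 879≥508, defect rate 2.2≤3.9).
G: dominated by C (lead time 2≤12, unit cost 9≤23, capacity 712≥481, defect rate 9.7≤11.0).
H: dominated by A (lead time 18≤30, unit cost 34≤35, capacity 879≥588, defect rate 2.2≤4.4).
I: not dominated.
J: dominated by A (lead time 18≤18, unit cost 34≤50, capacity 879≥448, defect rate 2.2≤4.6).
K: dominated by A (lead time 18≤20, unit cost 34≤47, capacity 879≥841, defect rate 2.2≤11.3).
L: not dominated.

A, C, I, L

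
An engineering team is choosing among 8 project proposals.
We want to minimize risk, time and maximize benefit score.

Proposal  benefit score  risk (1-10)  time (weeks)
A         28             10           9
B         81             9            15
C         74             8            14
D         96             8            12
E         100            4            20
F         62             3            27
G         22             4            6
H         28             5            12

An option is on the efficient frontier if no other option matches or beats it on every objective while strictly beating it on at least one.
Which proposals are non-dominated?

A, D, E, F, G, H

A: not dominated.
B: dominated by D (benefit score 96≥81, risk 8≤9, time 12≤15).
C: dominated by D (benefit score 96≥74, risk 8≤8, time 12≤14).
D: not dominated.
E: not dominated (best benefit score).
F: not dominated (best risk).
G: not dominated (best time).
H: not dominated.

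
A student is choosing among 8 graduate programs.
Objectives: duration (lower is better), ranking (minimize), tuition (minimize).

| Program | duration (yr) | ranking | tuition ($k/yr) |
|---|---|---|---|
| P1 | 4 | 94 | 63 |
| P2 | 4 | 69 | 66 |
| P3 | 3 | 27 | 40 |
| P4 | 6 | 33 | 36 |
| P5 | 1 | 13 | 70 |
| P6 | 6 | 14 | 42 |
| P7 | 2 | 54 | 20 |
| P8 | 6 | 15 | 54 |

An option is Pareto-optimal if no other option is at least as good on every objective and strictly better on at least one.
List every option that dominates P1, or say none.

P3, P7

P3: duration 3≤4, ranking 27≤94, tuition 40≤63 — dominates P1.
P7: duration 2≤4, ranking 54≤94, tuition 20≤63 — dominates P1.
Others (P2, P4, P5, P6, P8) are each worse than P1 on at least one objective.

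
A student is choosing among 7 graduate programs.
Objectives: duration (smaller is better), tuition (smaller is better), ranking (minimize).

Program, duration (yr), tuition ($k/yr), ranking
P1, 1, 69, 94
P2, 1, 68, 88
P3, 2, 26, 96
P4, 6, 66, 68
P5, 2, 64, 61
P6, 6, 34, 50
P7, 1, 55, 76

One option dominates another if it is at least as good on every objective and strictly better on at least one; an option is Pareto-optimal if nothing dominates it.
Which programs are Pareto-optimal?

P3, P5, P6, P7

P1: dominated by P2 (duration 1≤1, tuition 68≤69, ranking 88≤94).
P2: dominated by P7 (duration 1≤1, tuition 55≤68, ranking 76≤88).
P3: not dominated (best tuition).
P4: dominated by P5 (duration 2≤6, tuition 64≤66, ranking 61≤68).
P5: not dominated.
P6: not dominated (best ranking).
P7: not dominated.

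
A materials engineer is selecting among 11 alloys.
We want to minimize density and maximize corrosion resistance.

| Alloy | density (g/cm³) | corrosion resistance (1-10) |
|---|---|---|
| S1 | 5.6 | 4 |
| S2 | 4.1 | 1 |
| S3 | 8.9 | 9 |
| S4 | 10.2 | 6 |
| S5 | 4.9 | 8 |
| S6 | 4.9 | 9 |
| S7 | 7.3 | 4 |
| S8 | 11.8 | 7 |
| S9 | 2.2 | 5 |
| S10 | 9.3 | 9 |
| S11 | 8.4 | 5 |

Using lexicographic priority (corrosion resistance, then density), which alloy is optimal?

First maximize corrosion resistance: best is 9, kept {S3, S6, S10}.
Then minimize density: best is 4.9, kept {S6}.

S6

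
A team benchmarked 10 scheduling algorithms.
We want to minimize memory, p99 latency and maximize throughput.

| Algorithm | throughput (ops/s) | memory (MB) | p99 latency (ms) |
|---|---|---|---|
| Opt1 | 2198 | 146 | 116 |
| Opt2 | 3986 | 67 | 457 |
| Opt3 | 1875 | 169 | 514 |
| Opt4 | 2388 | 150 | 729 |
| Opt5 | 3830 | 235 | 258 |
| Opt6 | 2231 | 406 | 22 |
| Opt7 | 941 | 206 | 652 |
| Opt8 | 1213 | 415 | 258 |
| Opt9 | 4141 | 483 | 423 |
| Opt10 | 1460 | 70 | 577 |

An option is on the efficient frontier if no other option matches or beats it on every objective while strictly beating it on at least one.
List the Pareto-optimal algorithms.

Opt1, Opt2, Opt5, Opt6, Opt9

Opt1: not dominated.
Opt2: not dominated (best memory).
Opt3: dominated by Opt1 (throughput 2198≥1875, memory 146≤169, p99 latency 116≤514).
Opt4: dominated by Opt2 (throughput 3986≥2388, memory 67≤150, p99 latency 457≤729).
Opt5: not dominated.
Opt6: not dominated (best p99 latency).
Opt7: dominated by Opt1 (throughput 2198≥941, memory 146≤206, p99 latency 116≤652).
Opt8: dominated by Opt1 (throughput 2198≥1213, memory 146≤415, p99 latency 116≤258).
Opt9: not dominated (best throughput).
Opt10: dominated by Opt2 (throughput 3986≥1460, memory 67≤70, p99 latency 457≤577).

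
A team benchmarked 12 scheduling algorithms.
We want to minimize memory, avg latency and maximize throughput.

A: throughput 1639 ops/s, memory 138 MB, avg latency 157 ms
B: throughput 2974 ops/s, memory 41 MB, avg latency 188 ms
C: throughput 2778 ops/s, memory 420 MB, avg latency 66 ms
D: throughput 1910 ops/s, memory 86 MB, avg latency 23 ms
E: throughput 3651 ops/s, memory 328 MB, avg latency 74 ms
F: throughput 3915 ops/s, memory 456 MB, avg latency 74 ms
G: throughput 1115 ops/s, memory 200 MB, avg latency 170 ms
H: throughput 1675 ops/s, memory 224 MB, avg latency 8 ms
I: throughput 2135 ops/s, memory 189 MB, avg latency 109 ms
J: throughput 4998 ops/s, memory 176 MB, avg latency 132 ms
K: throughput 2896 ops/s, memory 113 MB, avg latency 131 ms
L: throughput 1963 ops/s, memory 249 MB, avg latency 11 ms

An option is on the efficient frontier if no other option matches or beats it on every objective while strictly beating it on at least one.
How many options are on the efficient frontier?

A: dominated by D (throughput 1910≥1639, memory 86≤138, avg latency 23≤157).
B: not dominated (best memory).
C: not dominated.
D: not dominated.
E: not dominated.
F: not dominated.
G: dominated by A (throughput 1639≥1115, memory 138≤200, avg latency 157≤170).
H: not dominated (best avg latency).
I: not dominated.
J: not dominated (best throughput).
K: not dominated.
L: not dominated.
Pareto-optimal: B, C, D, E, F, H, I, J, K, L → 10.

10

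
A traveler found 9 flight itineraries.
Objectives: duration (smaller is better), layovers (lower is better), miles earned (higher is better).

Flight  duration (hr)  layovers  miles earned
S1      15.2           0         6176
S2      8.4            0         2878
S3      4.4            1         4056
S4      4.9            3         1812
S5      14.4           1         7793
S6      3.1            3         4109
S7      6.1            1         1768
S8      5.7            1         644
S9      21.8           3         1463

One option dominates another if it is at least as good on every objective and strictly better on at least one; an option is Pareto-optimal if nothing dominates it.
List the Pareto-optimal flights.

S1: not dominated.
S2: not dominated.
S3: not dominated.
S4: dominated by S3 (duration 4.4≤4.9, layovers 1≤3, miles earned 4056≥1812).
S5: not dominated (best miles earned).
S6: not dominated (best duration).
S7: dominated by S3 (duration 4.4≤6.1, layovers 1≤1, miles earned 4056≥1768).
S8: dominated by S3 (duration 4.4≤5.7, layovers 1≤1, miles earned 4056≥644).
S9: dominated by S1 (duration 15.2≤21.8, layovers 0≤3, miles earned 6176≥1463).

S1, S2, S3, S5, S6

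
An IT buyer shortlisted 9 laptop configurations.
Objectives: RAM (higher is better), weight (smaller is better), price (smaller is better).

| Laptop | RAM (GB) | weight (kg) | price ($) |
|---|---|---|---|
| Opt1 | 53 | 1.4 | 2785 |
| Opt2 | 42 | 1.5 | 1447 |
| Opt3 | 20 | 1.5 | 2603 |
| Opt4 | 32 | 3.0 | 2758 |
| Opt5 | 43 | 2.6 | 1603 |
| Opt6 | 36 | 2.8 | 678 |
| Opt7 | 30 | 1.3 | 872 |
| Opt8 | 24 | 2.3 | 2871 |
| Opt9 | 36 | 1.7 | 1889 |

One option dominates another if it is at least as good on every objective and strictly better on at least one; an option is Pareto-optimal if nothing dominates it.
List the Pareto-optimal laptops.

Opt1: not dominated (best RAM).
Opt2: not dominated.
Opt3: dominated by Opt2 (RAM 42≥20, weight 1.5≤1.5, price 1447≤2603).
Opt4: dominated by Opt2 (RAM 42≥32, weight 1.5≤3.0, price 1447≤2758).
Opt5: not dominated.
Opt6: not dominated (best price).
Opt7: not dominated (best weight).
Opt8: dominated by Opt1 (RAM 53≥24, weight 1.4≤2.3, price 2785≤2871).
Opt9: dominated by Opt2 (RAM 42≥36, weight 1.5≤1.7, price 1447≤1889).

Opt1, Opt2, Opt5, Opt6, Opt7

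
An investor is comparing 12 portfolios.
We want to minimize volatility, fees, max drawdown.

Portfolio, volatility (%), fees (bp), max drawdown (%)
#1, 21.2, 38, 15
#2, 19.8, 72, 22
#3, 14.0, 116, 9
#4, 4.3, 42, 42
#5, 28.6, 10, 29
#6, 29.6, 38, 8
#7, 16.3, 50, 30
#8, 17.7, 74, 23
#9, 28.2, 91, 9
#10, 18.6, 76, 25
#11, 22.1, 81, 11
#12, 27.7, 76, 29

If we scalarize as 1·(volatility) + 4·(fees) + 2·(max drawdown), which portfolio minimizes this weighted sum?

#1: 1·21.2 + 4·38 + 2·15 = 203.2
#2: 1·19.8 + 4·72 + 2·22 = 351.8
#3: 1·14.0 + 4·116 + 2·9 = 496.0
#4: 1·4.3 + 4·42 + 2·42 = 256.3
#5: 1·28.6 + 4·10 + 2·29 = 126.6
#6: 1·29.6 + 4·38 + 2·8 = 197.6
#7: 1·16.3 + 4·50 + 2·30 = 276.3
#8: 1·17.7 + 4·74 + 2·23 = 359.7
#9: 1·28.2 + 4·91 + 2·9 = 410.2
#10: 1·18.6 + 4·76 + 2·25 = 372.6
#11: 1·22.1 + 4·81 + 2·11 = 368.1
#12: 1·27.7 + 4·76 + 2·29 = 389.7
Lowest: #5 at 126.6.

#5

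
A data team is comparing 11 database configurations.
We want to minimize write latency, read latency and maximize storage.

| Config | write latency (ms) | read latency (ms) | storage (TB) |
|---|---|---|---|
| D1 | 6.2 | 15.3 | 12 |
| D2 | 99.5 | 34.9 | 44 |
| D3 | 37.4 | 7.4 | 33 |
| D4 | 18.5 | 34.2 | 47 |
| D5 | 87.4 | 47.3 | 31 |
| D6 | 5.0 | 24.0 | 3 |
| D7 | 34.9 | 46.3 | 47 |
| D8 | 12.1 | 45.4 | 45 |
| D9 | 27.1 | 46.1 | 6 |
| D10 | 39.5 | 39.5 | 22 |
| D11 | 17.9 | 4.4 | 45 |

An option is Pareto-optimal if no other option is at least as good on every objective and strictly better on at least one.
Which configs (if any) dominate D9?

D1: write latency 6.2≤27.1, read latency 15.3≤46.1, storage 12≥6 — dominates D9.
D4: write latency 18.5≤27.1, read latency 34.2≤46.1, storage 47≥6 — dominates D9.
D8: write latency 12.1≤27.1, read latency 45.4≤46.1, storage 45≥6 — dominates D9.
D11: write latency 17.9≤27.1, read latency 4.4≤46.1, storage 45≥6 — dominates D9.
Others (D2, D3, D5, D6, D7, D10) are each worse than D9 on at least one objective.

D1, D4, D8, D11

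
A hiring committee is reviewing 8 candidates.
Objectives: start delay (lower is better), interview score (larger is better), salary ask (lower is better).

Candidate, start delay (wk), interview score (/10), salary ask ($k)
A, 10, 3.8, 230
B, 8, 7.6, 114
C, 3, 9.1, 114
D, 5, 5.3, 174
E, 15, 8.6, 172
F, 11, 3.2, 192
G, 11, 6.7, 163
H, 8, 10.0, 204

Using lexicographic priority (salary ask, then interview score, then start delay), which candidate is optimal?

C

First minimize salary ask: best is 114, kept {B, C}.
Then maximize interview score: best is 9.1, kept {C}.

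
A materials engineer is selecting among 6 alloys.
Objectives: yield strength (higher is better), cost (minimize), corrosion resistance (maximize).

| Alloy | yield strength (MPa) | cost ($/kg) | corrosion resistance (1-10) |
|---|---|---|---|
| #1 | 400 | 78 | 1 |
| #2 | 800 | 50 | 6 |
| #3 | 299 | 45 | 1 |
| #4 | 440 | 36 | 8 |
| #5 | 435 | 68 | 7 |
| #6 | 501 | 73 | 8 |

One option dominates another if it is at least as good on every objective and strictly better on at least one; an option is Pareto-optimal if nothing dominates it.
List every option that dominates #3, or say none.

#4: yield strength 440≥299, cost 36≤45, corrosion resistance 8≥1 — dominates #3.
Others (#1, #2, #5, #6) are each worse than #3 on at least one objective.

#4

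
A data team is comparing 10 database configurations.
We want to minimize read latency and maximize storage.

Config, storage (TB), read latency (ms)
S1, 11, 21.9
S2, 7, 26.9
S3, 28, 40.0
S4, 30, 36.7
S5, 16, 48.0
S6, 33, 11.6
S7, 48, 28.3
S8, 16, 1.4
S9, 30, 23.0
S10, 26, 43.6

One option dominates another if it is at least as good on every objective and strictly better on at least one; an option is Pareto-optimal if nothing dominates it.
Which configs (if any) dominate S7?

none

S1: worse on storage (11 vs 48).
S2: worse on storage (7 vs 48).
S3: worse on storage (28 vs 48).
S4: worse on storage (30 vs 48).
S5: worse on storage (16 vs 48).
S6: worse on storage (33 vs 48).
S8: worse on storage (16 vs 48).
S9: worse on storage (30 vs 48).
S10: worse on storage (26 vs 48).
No option dominates S7.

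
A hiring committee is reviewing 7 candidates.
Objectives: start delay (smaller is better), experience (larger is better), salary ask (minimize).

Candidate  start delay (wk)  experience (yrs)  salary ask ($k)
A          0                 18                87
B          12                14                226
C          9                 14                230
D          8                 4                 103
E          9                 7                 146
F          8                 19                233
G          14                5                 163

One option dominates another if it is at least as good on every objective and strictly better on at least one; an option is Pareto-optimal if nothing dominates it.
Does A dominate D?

A vs D: start delay 0≤8, experience 18≥4, salary ask 87≤103 — A is at least as good on every objective with at least one strict improvement.

Yes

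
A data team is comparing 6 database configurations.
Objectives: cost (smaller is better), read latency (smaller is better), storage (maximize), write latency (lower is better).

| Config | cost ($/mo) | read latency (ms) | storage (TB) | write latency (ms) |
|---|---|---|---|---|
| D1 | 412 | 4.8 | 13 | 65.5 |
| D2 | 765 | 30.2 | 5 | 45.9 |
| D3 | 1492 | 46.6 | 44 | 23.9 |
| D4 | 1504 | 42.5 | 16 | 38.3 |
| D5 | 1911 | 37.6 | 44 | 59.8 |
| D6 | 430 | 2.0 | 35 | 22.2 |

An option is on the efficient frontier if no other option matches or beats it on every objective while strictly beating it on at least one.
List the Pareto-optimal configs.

D1: not dominated (best cost).
D2: dominated by D6 (cost 430≤765, read latency 2.0≤30.2, storage 35≥5, write latency 22.2≤45.9).
D3: not dominated.
D4: dominated by D6 (cost 430≤1504, read latency 2.0≤42.5, storage 35≥16, write latency 22.2≤38.3).
D5: not dominated.
D6: not dominated (best read latency).

D1, D3, D5, D6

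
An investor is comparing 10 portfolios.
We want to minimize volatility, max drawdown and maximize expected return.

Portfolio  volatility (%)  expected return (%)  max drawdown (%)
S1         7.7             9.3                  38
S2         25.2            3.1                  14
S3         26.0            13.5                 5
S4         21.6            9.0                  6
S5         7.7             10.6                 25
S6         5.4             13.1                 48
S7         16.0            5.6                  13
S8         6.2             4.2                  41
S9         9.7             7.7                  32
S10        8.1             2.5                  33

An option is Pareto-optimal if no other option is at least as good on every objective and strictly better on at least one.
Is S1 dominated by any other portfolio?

S5 vs S1: volatility 7.7≤7.7, expected return 10.6≥9.3, max drawdown 25≤38 — S5 is at least as good on every objective and strictly better on at least one, so S5 dominates S1.

Yes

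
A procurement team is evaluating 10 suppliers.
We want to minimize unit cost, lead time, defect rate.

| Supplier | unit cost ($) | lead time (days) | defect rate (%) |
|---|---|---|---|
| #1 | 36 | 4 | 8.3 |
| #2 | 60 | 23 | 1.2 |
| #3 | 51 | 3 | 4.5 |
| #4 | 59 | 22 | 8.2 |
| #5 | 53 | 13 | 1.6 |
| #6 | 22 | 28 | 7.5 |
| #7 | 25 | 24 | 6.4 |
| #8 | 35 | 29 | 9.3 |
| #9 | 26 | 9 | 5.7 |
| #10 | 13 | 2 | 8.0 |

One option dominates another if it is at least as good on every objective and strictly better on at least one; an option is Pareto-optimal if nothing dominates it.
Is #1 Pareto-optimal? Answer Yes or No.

No

#10 vs #1: unit cost 13≤36, lead time 2≤4, defect rate 8.0≤8.3 — #10 is at least as good on every objective and strictly better on at least one, so #10 dominates #1.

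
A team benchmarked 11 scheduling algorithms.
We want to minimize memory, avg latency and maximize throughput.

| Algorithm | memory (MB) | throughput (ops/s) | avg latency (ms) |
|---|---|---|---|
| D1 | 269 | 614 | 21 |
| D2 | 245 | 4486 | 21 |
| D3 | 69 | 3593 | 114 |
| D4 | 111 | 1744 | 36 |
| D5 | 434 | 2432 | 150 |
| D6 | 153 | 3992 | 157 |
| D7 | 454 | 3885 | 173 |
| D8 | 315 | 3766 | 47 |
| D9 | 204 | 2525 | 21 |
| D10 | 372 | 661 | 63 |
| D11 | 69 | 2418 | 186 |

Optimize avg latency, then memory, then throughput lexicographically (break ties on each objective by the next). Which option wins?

D9

First minimize avg latency: best is 21, kept {D1, D2, D9}.
Then minimize memory: best is 204, kept {D9}.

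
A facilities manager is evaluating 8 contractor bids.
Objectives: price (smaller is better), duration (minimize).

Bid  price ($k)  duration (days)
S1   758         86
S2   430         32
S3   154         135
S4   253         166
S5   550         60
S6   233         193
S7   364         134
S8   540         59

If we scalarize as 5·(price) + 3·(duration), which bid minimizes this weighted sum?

S3

S1: 5·758 + 3·86 = 4048
S2: 5·430 + 3·32 = 2246
S3: 5·154 + 3·135 = 1175
S4: 5·253 + 3·166 = 1763
S5: 5·550 + 3·60 = 2930
S6: 5·233 + 3·193 = 1744
S7: 5·364 + 3·134 = 2222
S8: 5·540 + 3·59 = 2877
Lowest: S3 at 1175.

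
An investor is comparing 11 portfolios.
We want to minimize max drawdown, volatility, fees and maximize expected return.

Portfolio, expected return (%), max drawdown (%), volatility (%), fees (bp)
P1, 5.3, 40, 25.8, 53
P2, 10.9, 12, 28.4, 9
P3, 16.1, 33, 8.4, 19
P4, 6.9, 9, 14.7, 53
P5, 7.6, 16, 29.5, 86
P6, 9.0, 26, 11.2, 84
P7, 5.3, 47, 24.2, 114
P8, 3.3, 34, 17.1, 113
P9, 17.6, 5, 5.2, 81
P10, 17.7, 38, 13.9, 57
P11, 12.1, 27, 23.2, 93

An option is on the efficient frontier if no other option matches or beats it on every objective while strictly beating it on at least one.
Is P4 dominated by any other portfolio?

P1: worse on expected return (5.3 vs 6.9).
P2: worse on max drawdown (12 vs 9).
P3: worse on max drawdown (33 vs 9).
P5: worse on max drawdown (16 vs 9).
P6: worse on max drawdown (26 vs 9).
P7: worse on expected return (5.3 vs 6.9).
P8: worse on expected return (3.3 vs 6.9).
P9: worse on fees (81 vs 53).
P10: worse on max drawdown (38 vs 9).
P11: worse on max drawdown (27 vs 9).
No option is at least as good as P4 on every objective and strictly better on one.

No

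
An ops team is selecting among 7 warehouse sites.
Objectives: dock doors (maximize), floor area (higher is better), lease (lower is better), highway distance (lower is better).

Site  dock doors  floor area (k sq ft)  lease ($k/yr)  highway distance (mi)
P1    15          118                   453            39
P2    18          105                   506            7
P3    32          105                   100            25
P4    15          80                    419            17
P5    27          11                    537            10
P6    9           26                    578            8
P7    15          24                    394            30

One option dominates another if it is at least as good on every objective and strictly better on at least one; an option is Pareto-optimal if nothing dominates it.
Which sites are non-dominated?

P1: not dominated (best floor area).
P2: not dominated (best highway distance).
P3: not dominated (best dock doors).
P4: not dominated.
P5: not dominated.
P6: dominated by P2 (dock doors 18≥9, floor area 105≥26, lease 506≤578, highway distance 7≤8).
P7: dominated by P3 (dock doors 32≥15, floor area 105≥24, lease 100≤394, highway distance 25≤30).

P1, P2, P3, P4, P5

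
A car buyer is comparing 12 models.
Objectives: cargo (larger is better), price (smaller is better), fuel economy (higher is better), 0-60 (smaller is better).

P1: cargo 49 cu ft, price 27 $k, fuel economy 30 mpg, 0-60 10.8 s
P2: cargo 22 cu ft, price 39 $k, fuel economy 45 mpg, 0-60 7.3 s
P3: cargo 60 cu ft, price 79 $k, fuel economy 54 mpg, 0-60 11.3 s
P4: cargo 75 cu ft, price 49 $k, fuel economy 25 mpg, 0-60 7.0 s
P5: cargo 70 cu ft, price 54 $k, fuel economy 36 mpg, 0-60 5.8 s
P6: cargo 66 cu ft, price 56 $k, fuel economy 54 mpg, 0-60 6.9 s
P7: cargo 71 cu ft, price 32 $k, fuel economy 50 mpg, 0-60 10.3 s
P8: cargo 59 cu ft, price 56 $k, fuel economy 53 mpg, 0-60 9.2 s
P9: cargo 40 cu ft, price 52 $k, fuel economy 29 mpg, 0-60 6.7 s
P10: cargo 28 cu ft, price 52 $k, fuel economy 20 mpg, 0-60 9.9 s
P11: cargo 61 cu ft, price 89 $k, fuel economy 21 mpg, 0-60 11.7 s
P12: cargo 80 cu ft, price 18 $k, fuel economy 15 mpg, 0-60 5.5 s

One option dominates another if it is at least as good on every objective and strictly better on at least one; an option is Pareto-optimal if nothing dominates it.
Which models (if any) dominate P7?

none

P1: worse on cargo (49 vs 71).
P2: worse on cargo (22 vs 71).
P3: worse on cargo (60 vs 71).
P4: worse on price (49 vs 32).
P5: worse on cargo (70 vs 71).
P6: worse on cargo (66 vs 71).
P8: worse on cargo (59 vs 71).
P9: worse on cargo (40 vs 71).
P10: worse on cargo (28 vs 71).
P11: worse on cargo (61 vs 71).
P12: worse on fuel economy (15 vs 50).
No option dominates P7.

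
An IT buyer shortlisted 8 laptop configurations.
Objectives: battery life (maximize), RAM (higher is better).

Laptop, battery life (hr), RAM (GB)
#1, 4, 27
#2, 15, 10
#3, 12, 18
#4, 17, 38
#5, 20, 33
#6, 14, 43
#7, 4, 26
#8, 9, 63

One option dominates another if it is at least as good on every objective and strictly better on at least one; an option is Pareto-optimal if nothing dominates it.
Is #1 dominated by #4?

#4 vs #1: battery life 17≥4, RAM 38≥27 — #4 is at least as good on every objective with at least one strict improvement.

Yes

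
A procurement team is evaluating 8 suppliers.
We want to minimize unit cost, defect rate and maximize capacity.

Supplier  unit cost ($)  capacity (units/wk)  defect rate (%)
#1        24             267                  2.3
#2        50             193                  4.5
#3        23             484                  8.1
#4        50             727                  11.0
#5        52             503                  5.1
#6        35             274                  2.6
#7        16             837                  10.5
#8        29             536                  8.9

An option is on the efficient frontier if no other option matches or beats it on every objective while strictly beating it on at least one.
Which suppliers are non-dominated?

#1, #3, #5, #6, #7, #8

#1: not dominated (best defect rate).
#2: dominated by #1 (unit cost 24≤50, capacity 267≥193, defect rate 2.3≤4.5).
#3: not dominated.
#4: dominated by #7 (unit cost 16≤50, capacity 837≥727, defect rate 10.5≤11.0).
#5: not dominated.
#6: not dominated.
#7: not dominated (best unit cost).
#8: not dominated.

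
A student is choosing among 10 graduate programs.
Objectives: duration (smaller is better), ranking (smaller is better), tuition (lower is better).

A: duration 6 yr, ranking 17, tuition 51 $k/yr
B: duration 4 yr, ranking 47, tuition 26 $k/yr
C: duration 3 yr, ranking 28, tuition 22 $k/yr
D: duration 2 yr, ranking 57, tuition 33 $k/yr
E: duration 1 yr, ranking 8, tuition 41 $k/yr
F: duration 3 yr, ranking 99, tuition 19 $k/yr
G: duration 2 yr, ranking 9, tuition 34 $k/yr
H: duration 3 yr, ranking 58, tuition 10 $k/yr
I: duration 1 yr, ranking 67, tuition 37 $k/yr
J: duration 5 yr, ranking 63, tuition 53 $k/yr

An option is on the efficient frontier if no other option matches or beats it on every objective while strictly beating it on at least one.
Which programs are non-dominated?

C, D, E, G, H, I

A: dominated by E (duration 1≤6, ranking 8≤17, tuition 41≤51).
B: dominated by C (duration 3≤4, ranking 28≤47, tuition 22≤26).
C: not dominated.
D: not dominated.
E: not dominated (best ranking).
F: dominated by H (duration 3≤3, ranking 58≤99, tuition 10≤19).
G: not dominated.
H: not dominated (best tuition).
I: not dominated.
J: dominated by B (duration 4≤5, ranking 47≤63, tuition 26≤53).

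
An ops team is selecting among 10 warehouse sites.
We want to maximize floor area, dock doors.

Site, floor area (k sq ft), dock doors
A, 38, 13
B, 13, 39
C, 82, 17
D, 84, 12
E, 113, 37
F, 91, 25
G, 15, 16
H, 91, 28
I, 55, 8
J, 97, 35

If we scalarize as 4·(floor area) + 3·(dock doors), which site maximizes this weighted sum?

A: 4·38 + 3·13 = 191
B: 4·13 + 3·39 = 169
C: 4·82 + 3·17 = 379
D: 4·84 + 3·12 = 372
E: 4·113 + 3·37 = 563
F: 4·91 + 3·25 = 439
G: 4·15 + 3·16 = 108
H: 4·91 + 3·28 = 448
I: 4·55 + 3·8 = 244
J: 4·97 + 3·35 = 493
Highest: E at 563.

E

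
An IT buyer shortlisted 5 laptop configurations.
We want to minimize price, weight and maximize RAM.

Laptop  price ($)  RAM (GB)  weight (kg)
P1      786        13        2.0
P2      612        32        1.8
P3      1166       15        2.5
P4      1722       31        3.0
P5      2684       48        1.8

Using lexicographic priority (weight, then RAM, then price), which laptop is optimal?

P5

First minimize weight: best is 1.8, kept {P2, P5}.
Then maximize RAM: best is 48, kept {P5}.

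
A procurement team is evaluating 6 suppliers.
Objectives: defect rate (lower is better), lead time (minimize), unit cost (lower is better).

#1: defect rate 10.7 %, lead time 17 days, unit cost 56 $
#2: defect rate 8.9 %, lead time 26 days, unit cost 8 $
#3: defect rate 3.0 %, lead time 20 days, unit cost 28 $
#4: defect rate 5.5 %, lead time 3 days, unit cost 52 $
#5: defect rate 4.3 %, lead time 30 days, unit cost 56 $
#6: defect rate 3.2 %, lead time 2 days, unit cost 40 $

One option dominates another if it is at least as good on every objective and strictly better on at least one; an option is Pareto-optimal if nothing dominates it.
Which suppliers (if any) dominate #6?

none

#1: worse on defect rate (10.7 vs 3.2).
#2: worse on defect rate (8.9 vs 3.2).
#3: worse on lead time (20 vs 2).
#4: worse on defect rate (5.5 vs 3.2).
#5: worse on defect rate (4.3 vs 3.2).
No option dominates #6.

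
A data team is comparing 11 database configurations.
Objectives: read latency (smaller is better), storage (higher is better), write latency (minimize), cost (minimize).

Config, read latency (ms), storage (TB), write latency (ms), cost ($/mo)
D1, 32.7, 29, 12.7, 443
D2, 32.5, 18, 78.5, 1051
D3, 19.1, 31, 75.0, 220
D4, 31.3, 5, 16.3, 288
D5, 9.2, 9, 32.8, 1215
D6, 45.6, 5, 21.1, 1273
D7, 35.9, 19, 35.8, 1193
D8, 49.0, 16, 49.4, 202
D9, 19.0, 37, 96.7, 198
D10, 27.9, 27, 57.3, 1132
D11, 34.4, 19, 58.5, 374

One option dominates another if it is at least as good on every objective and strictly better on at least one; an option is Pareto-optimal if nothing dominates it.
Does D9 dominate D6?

D9 vs D6: D9 is worse on write latency (96.7 vs 21.1), so it does not dominate D6.

No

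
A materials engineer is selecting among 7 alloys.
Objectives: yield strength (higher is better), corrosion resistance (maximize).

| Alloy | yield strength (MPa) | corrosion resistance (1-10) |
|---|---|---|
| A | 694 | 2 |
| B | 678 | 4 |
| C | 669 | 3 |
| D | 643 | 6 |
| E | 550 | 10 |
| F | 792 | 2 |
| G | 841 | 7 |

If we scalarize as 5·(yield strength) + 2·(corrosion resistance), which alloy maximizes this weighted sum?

A: 5·694 + 2·2 = 3474
B: 5·678 + 2·4 = 3398
C: 5·669 + 2·3 = 3351
D: 5·643 + 2·6 = 3227
E: 5·550 + 2·10 = 2770
F: 5·792 + 2·2 = 3964
G: 5·841 + 2·7 = 4219
Highest: G at 4219.

G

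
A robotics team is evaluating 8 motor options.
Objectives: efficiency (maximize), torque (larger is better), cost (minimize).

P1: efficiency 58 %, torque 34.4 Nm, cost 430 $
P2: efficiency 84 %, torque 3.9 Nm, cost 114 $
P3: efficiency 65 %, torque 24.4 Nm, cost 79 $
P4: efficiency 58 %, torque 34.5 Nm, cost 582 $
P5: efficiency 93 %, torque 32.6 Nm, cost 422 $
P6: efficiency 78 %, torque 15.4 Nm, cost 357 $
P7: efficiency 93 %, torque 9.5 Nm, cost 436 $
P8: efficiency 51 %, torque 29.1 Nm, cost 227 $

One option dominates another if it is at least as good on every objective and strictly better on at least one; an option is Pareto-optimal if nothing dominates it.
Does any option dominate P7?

Yes

P5 vs P7: efficiency 93≥93, torque 32.6≥9.5, cost 422≤436 — P5 is at least as good on every objective and strictly better on at least one, so P5 dominates P7.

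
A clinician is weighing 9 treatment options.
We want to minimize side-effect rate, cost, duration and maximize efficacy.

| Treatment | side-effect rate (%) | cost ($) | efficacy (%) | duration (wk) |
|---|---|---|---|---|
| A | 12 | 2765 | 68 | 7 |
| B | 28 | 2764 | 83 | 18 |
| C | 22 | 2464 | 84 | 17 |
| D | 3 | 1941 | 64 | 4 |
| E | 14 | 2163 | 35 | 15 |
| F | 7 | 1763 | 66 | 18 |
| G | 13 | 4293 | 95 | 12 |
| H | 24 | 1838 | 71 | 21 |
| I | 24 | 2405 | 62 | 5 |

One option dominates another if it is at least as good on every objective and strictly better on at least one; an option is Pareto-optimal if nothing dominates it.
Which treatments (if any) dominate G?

none

A: worse on efficacy (68 vs 95).
B: worse on side-effect rate (28 vs 13).
C: worse on side-effect rate (22 vs 13).
D: worse on efficacy (64 vs 95).
E: worse on side-effect rate (14 vs 13).
F: worse on efficacy (66 vs 95).
H: worse on side-effect rate (24 vs 13).
I: worse on side-effect rate (24 vs 13).
No option dominates G.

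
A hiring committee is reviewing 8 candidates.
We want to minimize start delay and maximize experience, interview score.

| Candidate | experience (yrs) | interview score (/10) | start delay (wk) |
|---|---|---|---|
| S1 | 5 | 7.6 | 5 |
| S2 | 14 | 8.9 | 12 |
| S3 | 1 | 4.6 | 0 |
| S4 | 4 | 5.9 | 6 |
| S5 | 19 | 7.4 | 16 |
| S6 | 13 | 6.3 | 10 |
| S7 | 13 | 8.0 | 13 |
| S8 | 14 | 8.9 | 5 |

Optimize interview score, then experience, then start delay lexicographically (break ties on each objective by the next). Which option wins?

First maximize interview score: best is 8.9, kept {S2, S8}.
Then maximize experience: best is 14, kept {S2, S8}.
Then minimize start delay: best is 5, kept {S8}.

S8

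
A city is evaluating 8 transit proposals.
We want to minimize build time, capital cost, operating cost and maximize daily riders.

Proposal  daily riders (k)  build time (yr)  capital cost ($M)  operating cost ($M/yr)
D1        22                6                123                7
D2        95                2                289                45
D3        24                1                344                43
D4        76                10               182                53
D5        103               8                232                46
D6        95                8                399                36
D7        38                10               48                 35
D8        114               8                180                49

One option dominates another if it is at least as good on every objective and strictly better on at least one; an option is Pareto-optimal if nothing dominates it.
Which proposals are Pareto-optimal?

D1: not dominated (best operating cost).
D2: not dominated.
D3: not dominated (best build time).
D4: dominated by D8 (daily riders 114≥76, build time 8≤10, capital cost 180≤182, operating cost 49≤53).
D5: not dominated.
D6: not dominated.
D7: not dominated (best capital cost).
D8: not dominated (best daily riders).

D1, D2, D3, D5, D6, D7, D8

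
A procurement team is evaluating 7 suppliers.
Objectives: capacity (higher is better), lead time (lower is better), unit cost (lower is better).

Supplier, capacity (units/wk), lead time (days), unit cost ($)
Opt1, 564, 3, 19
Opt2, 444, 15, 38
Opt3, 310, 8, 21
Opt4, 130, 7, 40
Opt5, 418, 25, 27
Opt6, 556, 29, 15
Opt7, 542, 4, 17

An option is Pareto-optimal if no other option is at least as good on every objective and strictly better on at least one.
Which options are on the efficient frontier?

Opt1, Opt6, Opt7

Opt1: not dominated (best capacity).
Opt2: dominated by Opt1 (capacity 564≥444, lead time 3≤15, unit cost 19≤38).
Opt3: dominated by Opt1 (capacity 564≥310, lead time 3≤8, unit cost 19≤21).
Opt4: dominated by Opt1 (capacity 564≥130, lead time 3≤7, unit cost 19≤40).
Opt5: dominated by Opt1 (capacity 564≥418, lead time 3≤25, unit cost 19≤27).
Opt6: not dominated (best unit cost).
Opt7: not dominated.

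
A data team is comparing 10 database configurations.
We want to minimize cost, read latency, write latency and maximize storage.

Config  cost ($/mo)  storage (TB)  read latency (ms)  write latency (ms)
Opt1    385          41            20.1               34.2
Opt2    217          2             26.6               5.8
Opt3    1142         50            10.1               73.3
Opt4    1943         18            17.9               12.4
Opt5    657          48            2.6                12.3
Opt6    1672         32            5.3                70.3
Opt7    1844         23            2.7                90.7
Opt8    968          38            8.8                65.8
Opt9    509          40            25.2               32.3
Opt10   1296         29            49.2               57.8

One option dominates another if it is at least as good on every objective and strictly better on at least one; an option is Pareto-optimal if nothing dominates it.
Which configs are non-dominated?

Opt1, Opt2, Opt3, Opt5, Opt9

Opt1: not dominated.
Opt2: not dominated (best cost).
Opt3: not dominated (best storage).
Opt4: dominated by Opt5 (cost 657≤1943, storage 48≥18, read latency 2.6≤17.9, write latency 12.3≤12.4).
Opt5: not dominated (best read latency).
Opt6: dominated by Opt5 (cost 657≤1672, storage 48≥32, read latency 2.6≤5.3, write latency 12.3≤70.3).
Opt7: dominated by Opt5 (cost 657≤1844, storage 48≥23, read latency 2.6≤2.7, write latency 12.3≤90.7).
Opt8: dominated by Opt5 (cost 657≤968, storage 48≥38, read latency 2.6≤8.8, write latency 12.3≤65.8).
Opt9: not dominated.
Opt10: dominated by Opt1 (cost 385≤1296, storage 41≥29, read latency 20.1≤49.2, write latency 34.2≤57.8).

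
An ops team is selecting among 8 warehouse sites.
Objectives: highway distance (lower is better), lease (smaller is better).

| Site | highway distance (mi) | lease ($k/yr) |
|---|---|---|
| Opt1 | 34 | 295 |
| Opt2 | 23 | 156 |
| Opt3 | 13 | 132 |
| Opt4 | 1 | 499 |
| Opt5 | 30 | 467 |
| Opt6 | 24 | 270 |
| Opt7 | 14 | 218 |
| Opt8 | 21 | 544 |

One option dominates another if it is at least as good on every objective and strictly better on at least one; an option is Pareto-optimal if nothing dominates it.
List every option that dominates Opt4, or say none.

Opt1: worse on highway distance (34 vs 1).
Opt2: worse on highway distance (23 vs 1).
Opt3: worse on highway distance (13 vs 1).
Opt5: worse on highway distance (30 vs 1).
Opt6: worse on highway distance (24 vs 1).
Opt7: worse on highway distance (14 vs 1).
Opt8: worse on highway distance (21 vs 1).
No option dominates Opt4.

none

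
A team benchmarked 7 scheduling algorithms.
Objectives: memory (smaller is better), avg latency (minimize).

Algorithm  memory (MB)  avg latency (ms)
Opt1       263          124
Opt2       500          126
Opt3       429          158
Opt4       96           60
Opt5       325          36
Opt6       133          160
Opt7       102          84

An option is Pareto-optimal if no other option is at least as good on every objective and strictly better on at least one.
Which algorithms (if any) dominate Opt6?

Opt4: memory 96≤133, avg latency 60≤160 — dominates Opt6.
Opt7: memory 102≤133, avg latency 84≤160 — dominates Opt6.
Others (Opt1, Opt2, Opt3, Opt5) are each worse than Opt6 on at least one objective.

Opt4, Opt7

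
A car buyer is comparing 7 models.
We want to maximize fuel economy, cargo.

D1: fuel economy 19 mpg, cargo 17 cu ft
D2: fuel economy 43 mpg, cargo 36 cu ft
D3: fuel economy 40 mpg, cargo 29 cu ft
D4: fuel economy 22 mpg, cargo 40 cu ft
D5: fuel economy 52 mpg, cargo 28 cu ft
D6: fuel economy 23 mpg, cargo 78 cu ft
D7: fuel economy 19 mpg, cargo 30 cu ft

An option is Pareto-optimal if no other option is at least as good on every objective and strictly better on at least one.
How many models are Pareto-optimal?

3

D1: dominated by D2 (fuel economy 43≥19, cargo 36≥17).
D2: not dominated.
D3: dominated by D2 (fuel economy 43≥40, cargo 36≥29).
D4: dominated by D6 (fuel economy 23≥22, cargo 78≥40).
D5: not dominated (best fuel economy).
D6: not dominated (best cargo).
D7: dominated by D2 (fuel economy 43≥19, cargo 36≥30).
Pareto-optimal: D2, D5, D6 → 3.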